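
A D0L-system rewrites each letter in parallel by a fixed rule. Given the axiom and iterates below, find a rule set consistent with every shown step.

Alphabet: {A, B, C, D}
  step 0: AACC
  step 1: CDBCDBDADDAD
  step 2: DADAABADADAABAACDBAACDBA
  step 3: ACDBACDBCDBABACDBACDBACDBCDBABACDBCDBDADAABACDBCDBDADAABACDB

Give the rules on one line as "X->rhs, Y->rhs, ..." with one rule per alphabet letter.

A->CDB, B->ABA, C->DAD, D->A

  step 2 ⇒ step 3: DADAABADADAABAACDBAACDBA ⇒ A·CDB·A·CDB·CDB·ABA·CDB·A·CDB·A·CDB·CDB·ABA·CDB·CDB·DAD·A·ABA·CDB·CDB·DAD·A·ABA·CDB
    A ↦ CDB
    B ↦ ABA
    C ↦ DAD
    D ↦ A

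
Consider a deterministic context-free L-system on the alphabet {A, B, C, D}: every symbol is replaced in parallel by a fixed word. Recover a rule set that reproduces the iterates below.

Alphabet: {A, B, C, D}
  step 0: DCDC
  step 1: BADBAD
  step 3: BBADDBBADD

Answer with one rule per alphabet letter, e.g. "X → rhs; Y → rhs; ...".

  step 0 ⇒ step 1: DCDC ⇒ B·AD·B·AD
    C ↦ AD
    D ↦ B
    A ↦ DC  (constrained at step 1)
    B ↦ D  (constrained at step 1)

A->DC, B->D, C->AD, D->B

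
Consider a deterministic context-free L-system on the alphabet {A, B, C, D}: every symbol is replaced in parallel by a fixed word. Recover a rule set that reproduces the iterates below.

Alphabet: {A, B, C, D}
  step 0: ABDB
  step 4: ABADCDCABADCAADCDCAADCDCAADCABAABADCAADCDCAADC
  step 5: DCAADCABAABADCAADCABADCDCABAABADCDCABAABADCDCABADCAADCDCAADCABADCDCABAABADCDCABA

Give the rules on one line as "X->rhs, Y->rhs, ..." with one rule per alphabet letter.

A->DC, B->AA, C->A, D->AB

  step 4 ⇒ step 5: ABADCDCABADCAADCDCAADCDCAADCABAABADCAADCDCAADC ⇒ DC·AA·DC·AB·A·AB·A·DC·AA·DC·AB·A·DC·DC·AB·A·AB·A·DC·DC·AB·A·AB·A·DC·DC·AB·A·DC·AA·DC·DC·AA·DC·AB·A·DC·DC·AB·A·AB·A·DC·DC·AB·A
    A ↦ DC
    B ↦ AA
    C ↦ A
    D ↦ AB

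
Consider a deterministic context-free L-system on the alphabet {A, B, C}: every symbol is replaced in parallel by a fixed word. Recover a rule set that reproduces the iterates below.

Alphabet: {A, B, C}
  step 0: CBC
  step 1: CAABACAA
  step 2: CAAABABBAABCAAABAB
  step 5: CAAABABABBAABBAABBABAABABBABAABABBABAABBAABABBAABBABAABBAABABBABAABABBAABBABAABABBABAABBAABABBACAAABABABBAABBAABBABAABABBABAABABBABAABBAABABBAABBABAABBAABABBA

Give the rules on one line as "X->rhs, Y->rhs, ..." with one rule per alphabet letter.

  step 1 ⇒ step 2: CAABACAA ⇒ CAA·AB·AB·BA·AB·CAA·AB·AB
    A ↦ AB
    B ↦ BA
    C ↦ CAA

A->AB, B->BA, C->CAA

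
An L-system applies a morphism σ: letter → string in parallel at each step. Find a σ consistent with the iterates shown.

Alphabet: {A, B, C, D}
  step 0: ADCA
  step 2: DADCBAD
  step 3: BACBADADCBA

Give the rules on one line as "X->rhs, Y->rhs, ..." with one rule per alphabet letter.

  step 2 ⇒ step 3: DADCBAD ⇒ BA·C·BA·D·AD·C·BA
    A ↦ C
    B ↦ AD
    C ↦ D
    D ↦ BA

A->C, B->AD, C->D, D->BA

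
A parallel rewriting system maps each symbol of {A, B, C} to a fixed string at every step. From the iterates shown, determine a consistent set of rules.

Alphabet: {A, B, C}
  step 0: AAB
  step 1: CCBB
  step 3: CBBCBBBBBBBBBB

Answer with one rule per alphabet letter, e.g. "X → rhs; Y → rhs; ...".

  step 0 ⇒ step 1: AAB ⇒ C·C·BB
    A ↦ C
    B ↦ BB
    C ↦ AB  (constrained at step 1)

A->C, B->BB, C->AB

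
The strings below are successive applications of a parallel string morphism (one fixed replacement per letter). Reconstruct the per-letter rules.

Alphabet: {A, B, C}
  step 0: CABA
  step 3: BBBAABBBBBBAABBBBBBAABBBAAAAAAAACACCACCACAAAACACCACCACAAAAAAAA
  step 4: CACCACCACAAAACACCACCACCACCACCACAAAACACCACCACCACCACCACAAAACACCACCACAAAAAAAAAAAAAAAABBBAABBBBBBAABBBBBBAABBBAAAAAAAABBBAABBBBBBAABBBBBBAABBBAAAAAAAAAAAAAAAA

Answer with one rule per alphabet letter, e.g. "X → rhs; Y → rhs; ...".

A->AA, B->CAC, C->BBB

  step 3 ⇒ step 4: BBBAABBBBBBAABBBBBBAABBBAAAAAAAACACCACCACAAAACACCACCACAAAAAAAA ⇒ CAC·CAC·CAC·AA·AA·CAC·CAC·CAC·CAC·CAC·CAC·AA·AA·CAC·CAC·CAC·CAC·CAC·CAC·AA·AA·CAC·CAC·CAC·AA·AA·AA·AA·AA·AA·AA·AA·BBB·AA·BBB·BBB·AA·BBB·BBB·AA·BBB·AA·AA·AA·AA·BBB·AA·BBB·BBB·AA·BBB·BBB·AA·BBB·AA·AA·AA·AA·AA·AA·AA·AA
    A ↦ AA
    B ↦ CAC
    C ↦ BBB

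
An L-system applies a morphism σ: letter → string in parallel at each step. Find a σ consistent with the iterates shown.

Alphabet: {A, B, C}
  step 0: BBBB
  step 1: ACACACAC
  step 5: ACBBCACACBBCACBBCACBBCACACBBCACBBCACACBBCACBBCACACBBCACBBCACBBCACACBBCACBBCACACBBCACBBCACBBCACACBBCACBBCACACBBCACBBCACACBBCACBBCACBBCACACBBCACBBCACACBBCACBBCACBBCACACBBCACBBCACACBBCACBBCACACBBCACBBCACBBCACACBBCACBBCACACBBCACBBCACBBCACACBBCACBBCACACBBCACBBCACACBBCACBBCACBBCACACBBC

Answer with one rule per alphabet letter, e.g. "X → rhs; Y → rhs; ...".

  step 0 ⇒ step 1: BBBB ⇒ AC·AC·AC·AC
    B ↦ AC
    A ↦ AC  (constrained at step 1)
    C ↦ BBC  (constrained at step 1)

A->AC, B->AC, C->BBC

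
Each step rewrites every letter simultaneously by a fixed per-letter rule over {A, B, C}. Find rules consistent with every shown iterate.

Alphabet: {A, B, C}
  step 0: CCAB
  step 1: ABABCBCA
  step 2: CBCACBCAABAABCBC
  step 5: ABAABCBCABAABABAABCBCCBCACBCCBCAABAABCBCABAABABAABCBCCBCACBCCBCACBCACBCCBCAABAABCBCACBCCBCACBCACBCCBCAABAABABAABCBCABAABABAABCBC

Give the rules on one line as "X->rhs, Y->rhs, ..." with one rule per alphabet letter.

  step 1 ⇒ step 2: ABABCBCA ⇒ CBC·A·CBC·A·AB·A·AB·CBC
    A ↦ CBC
    B ↦ A
    C ↦ AB

A->CBC, B->A, C->AB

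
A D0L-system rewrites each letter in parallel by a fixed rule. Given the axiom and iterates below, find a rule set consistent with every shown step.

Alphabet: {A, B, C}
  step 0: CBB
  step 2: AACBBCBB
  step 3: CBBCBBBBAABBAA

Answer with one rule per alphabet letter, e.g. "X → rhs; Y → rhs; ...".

  step 2 ⇒ step 3: AACBBCBB ⇒ CBB·CBB·BB·A·A·BB·A·A
    A ↦ CBB
    B ↦ A
    C ↦ BB

A->CBB, B->A, C->BB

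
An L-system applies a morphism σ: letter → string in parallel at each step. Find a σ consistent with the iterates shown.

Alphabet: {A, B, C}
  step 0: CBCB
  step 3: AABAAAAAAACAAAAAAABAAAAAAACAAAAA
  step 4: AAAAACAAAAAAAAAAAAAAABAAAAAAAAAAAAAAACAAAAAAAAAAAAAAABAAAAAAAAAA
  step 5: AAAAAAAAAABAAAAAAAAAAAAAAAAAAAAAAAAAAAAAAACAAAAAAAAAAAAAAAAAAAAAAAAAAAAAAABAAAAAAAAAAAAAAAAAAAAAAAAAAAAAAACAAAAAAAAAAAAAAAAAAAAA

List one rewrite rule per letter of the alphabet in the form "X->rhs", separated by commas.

A->AA, B->ACA, C->B

  step 4 ⇒ step 5: AAAAACAAAAAAAAAAAAAAABAAAAAAAAAAAAAAACAAAAAAAAAAAAAAABAAAAAAAAAA ⇒ AA·AA·AA·AA·AA·B·AA·AA·AA·AA·AA·AA·AA·AA·AA·AA·AA·AA·AA·AA·AA·ACA·AA·AA·AA·AA·AA·AA·AA·AA·AA·AA·AA·AA·AA·AA·AA·B·AA·AA·AA·AA·AA·AA·AA·AA·AA·AA·AA·AA·AA·AA·AA·ACA·AA·AA·AA·AA·AA·AA·AA·AA·AA·AA
    A ↦ AA
    B ↦ ACA
    C ↦ B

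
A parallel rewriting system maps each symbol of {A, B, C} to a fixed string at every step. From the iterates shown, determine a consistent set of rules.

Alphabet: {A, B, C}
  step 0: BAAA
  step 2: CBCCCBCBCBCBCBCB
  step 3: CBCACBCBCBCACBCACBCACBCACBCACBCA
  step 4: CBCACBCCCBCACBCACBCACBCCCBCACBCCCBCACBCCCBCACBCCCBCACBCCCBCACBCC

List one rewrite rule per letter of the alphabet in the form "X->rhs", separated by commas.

  step 3 ⇒ step 4: CBCACBCBCBCACBCACBCACBCACBCACBCA ⇒ CB·CA·CB·CC·CB·CA·CB·CA·CB·CA·CB·CC·CB·CA·CB·CC·CB·CA·CB·CC·CB·CA·CB·CC·CB·CA·CB·CC·CB·CA·CB·CC
    A ↦ CC
    B ↦ CA
    C ↦ CB

A->CC, B->CA, C->CB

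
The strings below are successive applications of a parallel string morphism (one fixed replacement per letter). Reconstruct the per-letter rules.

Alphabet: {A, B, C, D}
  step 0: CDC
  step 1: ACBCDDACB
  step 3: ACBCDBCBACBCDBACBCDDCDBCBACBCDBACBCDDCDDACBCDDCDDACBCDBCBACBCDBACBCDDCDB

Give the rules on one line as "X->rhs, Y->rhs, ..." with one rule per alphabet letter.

A->CB, B->CDB, C->ACB, D->CDD

  step 0 ⇒ step 1: CDC ⇒ ACB·CDD·ACB
    C ↦ ACB
    D ↦ CDD
    A ↦ CB  (constrained at step 1)
    B ↦ CDB  (constrained at step 1)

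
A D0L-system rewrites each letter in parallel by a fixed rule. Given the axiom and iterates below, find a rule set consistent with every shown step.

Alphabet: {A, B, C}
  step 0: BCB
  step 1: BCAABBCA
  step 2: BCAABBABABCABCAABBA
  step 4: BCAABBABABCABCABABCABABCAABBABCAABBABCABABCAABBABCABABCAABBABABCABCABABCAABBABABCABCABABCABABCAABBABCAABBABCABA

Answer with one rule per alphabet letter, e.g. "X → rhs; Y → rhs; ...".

A->BA, B->BCA, C->AB

  step 1 ⇒ step 2: BCAABBCA ⇒ BCA·AB·BA·BA·BCA·BCA·AB·BA
    A ↦ BA
    B ↦ BCA
    C ↦ AB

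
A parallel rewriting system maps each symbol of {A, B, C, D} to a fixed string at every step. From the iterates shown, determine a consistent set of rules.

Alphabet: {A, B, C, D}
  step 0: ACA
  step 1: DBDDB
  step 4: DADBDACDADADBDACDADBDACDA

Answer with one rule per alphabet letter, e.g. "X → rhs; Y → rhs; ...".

  step 0 ⇒ step 1: ACA ⇒ DB·D·DB
    A ↦ DB
    C ↦ D
    B ↦ C  (constrained at step 1)
    D ↦ DA  (constrained at step 1)

A->DB, B->C, C->D, D->DA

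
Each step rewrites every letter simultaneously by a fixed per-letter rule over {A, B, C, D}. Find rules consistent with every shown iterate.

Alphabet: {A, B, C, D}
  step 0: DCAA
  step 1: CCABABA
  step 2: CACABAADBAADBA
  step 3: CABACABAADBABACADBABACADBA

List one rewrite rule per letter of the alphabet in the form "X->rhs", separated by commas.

A->BA, B->AD, C->CA, D->C

  step 2 ⇒ step 3: CACABAADBAADBA ⇒ CA·BA·CA·BA·AD·BA·BA·C·AD·BA·BA·C·AD·BA
    A ↦ BA
    B ↦ AD
    C ↦ CA
    D ↦ C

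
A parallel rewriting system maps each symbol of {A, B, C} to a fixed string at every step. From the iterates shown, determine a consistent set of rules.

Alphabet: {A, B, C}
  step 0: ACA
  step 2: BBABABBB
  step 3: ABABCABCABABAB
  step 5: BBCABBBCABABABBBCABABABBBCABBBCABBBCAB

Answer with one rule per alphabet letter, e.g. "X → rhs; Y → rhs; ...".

A->C, B->AB, C->BB

  step 2 ⇒ step 3: BBABABBB ⇒ AB·AB·C·AB·C·AB·AB·AB
    A ↦ C
    B ↦ AB
    C ↦ BB  (constrained at step 0)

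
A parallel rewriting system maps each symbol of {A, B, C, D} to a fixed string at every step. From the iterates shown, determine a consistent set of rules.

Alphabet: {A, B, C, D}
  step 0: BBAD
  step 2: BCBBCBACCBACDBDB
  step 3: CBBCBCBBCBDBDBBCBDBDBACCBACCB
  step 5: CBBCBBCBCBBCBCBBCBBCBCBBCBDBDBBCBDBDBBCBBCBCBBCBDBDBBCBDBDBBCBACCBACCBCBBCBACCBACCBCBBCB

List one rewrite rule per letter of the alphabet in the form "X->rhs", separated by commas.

  step 2 ⇒ step 3: BCBBCBACCBACDBDB ⇒ CB·B·CB·CB·B·CB·DBD·B·B·CB·DBD·B·AC·CB·AC·CB
    A ↦ DBD
    B ↦ CB
    C ↦ B
    D ↦ AC

A->DBD, B->CB, C->B, D->AC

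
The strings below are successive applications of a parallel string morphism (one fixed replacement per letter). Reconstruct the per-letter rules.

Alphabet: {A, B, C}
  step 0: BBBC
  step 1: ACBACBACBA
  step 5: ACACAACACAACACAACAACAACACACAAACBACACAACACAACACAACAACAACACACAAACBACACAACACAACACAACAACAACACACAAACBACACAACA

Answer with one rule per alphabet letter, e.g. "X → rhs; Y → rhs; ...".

A->CA, B->ACB, C->A

  step 0 ⇒ step 1: BBBC ⇒ ACB·ACB·ACB·A
    B ↦ ACB
    C ↦ A
    A ↦ CA  (constrained at step 1)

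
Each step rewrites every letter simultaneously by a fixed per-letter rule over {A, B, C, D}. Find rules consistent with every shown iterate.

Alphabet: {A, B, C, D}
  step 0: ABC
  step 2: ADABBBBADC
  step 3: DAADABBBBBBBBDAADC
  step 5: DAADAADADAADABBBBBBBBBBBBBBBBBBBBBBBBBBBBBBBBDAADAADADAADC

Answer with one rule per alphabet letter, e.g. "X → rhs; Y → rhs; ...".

A->DA, B->BB, C->DC, D->A

  step 2 ⇒ step 3: ADABBBBADC ⇒ DA·A·DA·BB·BB·BB·BB·DA·A·DC
    A ↦ DA
    B ↦ BB
    C ↦ DC
    D ↦ A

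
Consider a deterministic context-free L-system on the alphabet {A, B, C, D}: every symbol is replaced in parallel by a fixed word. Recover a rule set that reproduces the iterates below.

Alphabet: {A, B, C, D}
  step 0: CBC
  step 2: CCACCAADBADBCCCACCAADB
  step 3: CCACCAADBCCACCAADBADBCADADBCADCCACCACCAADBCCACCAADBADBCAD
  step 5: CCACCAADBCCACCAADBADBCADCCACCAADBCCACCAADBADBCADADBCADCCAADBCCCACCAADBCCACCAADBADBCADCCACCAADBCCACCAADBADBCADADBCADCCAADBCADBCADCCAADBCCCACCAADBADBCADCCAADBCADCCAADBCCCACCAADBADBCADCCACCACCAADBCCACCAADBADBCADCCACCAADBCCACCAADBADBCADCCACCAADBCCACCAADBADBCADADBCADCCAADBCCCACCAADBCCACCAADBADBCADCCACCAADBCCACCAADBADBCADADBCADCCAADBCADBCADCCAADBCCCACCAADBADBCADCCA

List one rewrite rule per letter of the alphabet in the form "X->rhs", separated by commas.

A->ADB, B->AD, C->CCA, D->C

  step 2 ⇒ step 3: CCACCAADBADBCCCACCAADB ⇒ CCA·CCA·ADB·CCA·CCA·ADB·ADB·C·AD·ADB·C·AD·CCA·CCA·CCA·ADB·CCA·CCA·ADB·ADB·C·AD
    A ↦ ADB
    B ↦ AD
    C ↦ CCA
    D ↦ C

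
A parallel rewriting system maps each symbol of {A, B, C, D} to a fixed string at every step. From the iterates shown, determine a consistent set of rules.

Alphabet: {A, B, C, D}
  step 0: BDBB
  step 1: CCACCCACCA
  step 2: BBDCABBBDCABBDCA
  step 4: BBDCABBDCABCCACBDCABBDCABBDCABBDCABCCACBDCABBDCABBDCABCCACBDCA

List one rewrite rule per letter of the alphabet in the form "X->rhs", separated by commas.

  step 1 ⇒ step 2: CCACCCACCA ⇒ B·B·DCA·B·B·B·DCA·B·B·DCA
    A ↦ DCA
    C ↦ B
  step 0 ⇒ step 1: BDBB ⇒ CCA·C·CCA·CCA
    B ↦ CCA
  step 0 ⇒ step 1: BDBB ⇒ CCA·C·CCA·CCA
    D ↦ C

A->DCA, B->CCA, C->B, D->C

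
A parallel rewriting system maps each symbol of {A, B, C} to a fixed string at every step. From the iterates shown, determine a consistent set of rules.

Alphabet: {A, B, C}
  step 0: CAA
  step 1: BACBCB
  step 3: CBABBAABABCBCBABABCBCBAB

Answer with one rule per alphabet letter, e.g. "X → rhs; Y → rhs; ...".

  step 0 ⇒ step 1: CAA ⇒ BA·CB·CB
    A ↦ CB
    C ↦ BA
    B ↦ AB  (constrained at step 1)

A->CB, B->AB, C->BA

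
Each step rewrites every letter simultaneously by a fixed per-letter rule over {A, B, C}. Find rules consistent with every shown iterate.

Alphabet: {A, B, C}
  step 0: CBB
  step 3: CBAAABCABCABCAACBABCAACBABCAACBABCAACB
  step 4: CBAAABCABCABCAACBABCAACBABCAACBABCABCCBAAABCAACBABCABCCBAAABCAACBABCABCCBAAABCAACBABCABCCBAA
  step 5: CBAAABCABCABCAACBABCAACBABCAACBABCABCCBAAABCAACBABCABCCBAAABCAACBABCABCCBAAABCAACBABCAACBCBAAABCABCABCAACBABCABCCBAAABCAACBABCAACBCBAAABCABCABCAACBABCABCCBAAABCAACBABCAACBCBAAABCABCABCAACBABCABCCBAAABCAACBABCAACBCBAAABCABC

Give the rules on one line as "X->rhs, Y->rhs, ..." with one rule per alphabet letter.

A->ABC, B->AA, C->CB

  step 4 ⇒ step 5: CBAAABCABCABCAACBABCAACBABCAACBABCABCCBAAABCAACBABCABCCBAAABCAACBABCABCCBAAABCAACBABCABCCBAA ⇒ CB·AA·ABC·ABC·ABC·AA·CB·ABC·AA·CB·ABC·AA·CB·ABC·ABC·CB·AA·ABC·AA·CB·ABC·ABC·CB·AA·ABC·AA·CB·ABC·ABC·CB·AA·ABC·AA·CB·ABC·AA·CB·CB·AA·ABC·ABC·ABC·AA·CB·ABC·ABC·CB·AA·ABC·AA·CB·ABC·AA·CB·CB·AA·ABC·ABC·ABC·AA·CB·ABC·ABC·CB·AA·ABC·AA·CB·ABC·AA·CB·CB·AA·ABC·ABC·ABC·AA·CB·ABC·ABC·CB·AA·ABC·AA·CB·ABC·AA·CB·CB·AA·ABC·ABC
    A ↦ ABC
    B ↦ AA
    C ↦ CB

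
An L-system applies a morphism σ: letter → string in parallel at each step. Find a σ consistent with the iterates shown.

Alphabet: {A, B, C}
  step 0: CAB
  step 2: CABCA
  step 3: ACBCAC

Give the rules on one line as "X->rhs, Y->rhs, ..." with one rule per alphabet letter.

A->C, B->BC, C->A

  step 2 ⇒ step 3: CABCA ⇒ A·C·BC·A·C
    A ↦ C
    B ↦ BC
    C ↦ A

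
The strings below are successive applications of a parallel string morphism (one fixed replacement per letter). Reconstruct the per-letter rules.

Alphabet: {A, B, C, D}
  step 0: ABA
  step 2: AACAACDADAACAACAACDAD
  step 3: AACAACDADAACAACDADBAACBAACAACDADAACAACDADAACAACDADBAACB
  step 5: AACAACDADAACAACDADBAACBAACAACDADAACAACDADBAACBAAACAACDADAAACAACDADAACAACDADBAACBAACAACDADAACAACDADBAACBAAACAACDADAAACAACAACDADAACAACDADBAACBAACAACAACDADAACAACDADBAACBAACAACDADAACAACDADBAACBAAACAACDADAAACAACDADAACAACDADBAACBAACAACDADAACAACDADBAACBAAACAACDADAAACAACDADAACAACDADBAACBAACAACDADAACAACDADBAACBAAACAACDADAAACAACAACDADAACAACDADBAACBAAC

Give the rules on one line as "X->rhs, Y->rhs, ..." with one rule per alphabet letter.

  step 2 ⇒ step 3: AACAACDADAACAACAACDAD ⇒ AAC·AAC·DAD·AAC·AAC·DAD·B·AAC·B·AAC·AAC·DAD·AAC·AAC·DAD·AAC·AAC·DAD·B·AAC·B
    A ↦ AAC
    C ↦ DAD
    D ↦ B
    B ↦ A  (constrained at step 0)

A->AAC, B->A, C->DAD, D->B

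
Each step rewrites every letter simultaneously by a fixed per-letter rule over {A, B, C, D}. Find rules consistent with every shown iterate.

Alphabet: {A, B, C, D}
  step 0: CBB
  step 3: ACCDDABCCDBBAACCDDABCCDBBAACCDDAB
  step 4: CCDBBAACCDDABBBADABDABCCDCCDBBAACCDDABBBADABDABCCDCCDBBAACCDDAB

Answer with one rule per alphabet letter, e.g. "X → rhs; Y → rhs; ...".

A->CCD, B->DAB, C->B, D->A

  step 3 ⇒ step 4: ACCDDABCCDBBAACCDDABCCDBBAACCDDAB ⇒ CCD·B·B·A·A·CCD·DAB·B·B·A·DAB·DAB·CCD·CCD·B·B·A·A·CCD·DAB·B·B·A·DAB·DAB·CCD·CCD·B·B·A·A·CCD·DAB
    A ↦ CCD
    B ↦ DAB
    C ↦ B
    D ↦ A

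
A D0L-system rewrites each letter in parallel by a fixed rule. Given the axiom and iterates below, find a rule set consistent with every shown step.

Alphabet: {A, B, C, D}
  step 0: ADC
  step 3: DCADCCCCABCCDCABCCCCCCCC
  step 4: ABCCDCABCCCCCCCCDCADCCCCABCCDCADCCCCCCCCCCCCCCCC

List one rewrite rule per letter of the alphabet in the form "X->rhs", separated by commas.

A->DC, B->AD, C->CC, D->AB

  step 3 ⇒ step 4: DCADCCCCABCCDCABCCCCCCCC ⇒ AB·CC·DC·AB·CC·CC·CC·CC·DC·AD·CC·CC·AB·CC·DC·AD·CC·CC·CC·CC·CC·CC·CC·CC
    A ↦ DC
    B ↦ AD
    C ↦ CC
    D ↦ AB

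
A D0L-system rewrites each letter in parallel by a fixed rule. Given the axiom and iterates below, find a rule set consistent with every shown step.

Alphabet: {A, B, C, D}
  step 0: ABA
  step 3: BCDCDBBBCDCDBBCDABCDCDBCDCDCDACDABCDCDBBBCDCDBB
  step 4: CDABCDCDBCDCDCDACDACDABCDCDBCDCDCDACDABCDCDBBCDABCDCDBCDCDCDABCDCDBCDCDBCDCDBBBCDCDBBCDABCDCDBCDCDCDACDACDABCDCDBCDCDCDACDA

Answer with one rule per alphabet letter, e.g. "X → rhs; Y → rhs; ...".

  step 3 ⇒ step 4: BCDCDBBBCDCDBBCDABCDCDBCDCDCDACDABCDCDBBBCDCDBB ⇒ CDA·BC·DCD·BC·DCD·CDA·CDA·CDA·BC·DCD·BC·DCD·CDA·CDA·BC·DCD·BB·CDA·BC·DCD·BC·DCD·CDA·BC·DCD·BC·DCD·BC·DCD·BB·BC·DCD·BB·CDA·BC·DCD·BC·DCD·CDA·CDA·CDA·BC·DCD·BC·DCD·CDA·CDA
    A ↦ BB
    B ↦ CDA
    C ↦ BC
    D ↦ DCD

A->BB, B->CDA, C->BC, D->DCD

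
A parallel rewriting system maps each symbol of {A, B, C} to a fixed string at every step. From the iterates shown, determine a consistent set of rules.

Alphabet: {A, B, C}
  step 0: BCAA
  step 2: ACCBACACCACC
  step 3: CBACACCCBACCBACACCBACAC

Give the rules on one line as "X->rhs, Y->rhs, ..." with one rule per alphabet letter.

A->CB, B->C, C->AC

  step 2 ⇒ step 3: ACCBACACCACC ⇒ CB·AC·AC·C·CB·AC·CB·AC·AC·CB·AC·AC
    A ↦ CB
    B ↦ C
    C ↦ AC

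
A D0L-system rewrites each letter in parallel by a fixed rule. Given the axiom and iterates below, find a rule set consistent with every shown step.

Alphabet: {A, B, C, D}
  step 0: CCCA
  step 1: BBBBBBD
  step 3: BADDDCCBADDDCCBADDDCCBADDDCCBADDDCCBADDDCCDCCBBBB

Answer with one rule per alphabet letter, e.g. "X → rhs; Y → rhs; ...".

  step 0 ⇒ step 1: CCCA ⇒ BB·BB·BB·D
    A ↦ D
    C ↦ BB
    B ↦ BAD  (constrained at step 1)
    D ↦ DCC  (constrained at step 1)

A->D, B->BAD, C->BB, D->DCC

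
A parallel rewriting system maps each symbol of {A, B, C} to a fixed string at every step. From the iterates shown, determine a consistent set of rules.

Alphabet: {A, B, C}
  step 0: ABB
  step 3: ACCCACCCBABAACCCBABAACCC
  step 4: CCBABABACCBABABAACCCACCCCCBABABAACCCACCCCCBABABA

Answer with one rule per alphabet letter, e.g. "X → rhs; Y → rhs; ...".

  step 3 ⇒ step 4: ACCCACCCBABAACCCBABAACCC ⇒ CC·BA·BA·BA·CC·BA·BA·BA·AC·CC·AC·CC·CC·BA·BA·BA·AC·CC·AC·CC·CC·BA·BA·BA
    A ↦ CC
    B ↦ AC
    C ↦ BA

A->CC, B->AC, C->BA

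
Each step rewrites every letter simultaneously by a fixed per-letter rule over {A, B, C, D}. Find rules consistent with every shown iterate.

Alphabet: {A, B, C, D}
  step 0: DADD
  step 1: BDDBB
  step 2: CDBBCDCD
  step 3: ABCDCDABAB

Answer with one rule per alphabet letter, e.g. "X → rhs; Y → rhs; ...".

  step 2 ⇒ step 3: CDBBCDCD ⇒ A·B·CD·CD·A·B·A·B
    B ↦ CD
    C ↦ A
    D ↦ B
  step 0 ⇒ step 1: DADD ⇒ B·DD·B·B
    A ↦ DD

A->DD, B->CD, C->A, D->B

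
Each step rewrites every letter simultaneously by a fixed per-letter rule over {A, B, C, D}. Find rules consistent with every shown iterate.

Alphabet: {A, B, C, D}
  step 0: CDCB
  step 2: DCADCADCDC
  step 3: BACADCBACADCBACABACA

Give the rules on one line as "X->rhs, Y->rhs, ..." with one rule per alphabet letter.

  step 2 ⇒ step 3: DCADCADCDC ⇒ BAC·A·DC·BAC·A·DC·BAC·A·BAC·A
    A ↦ DC
    C ↦ A
    D ↦ BAC
    B ↦ A  (constrained at step 0)

A->DC, B->A, C->A, D->BAC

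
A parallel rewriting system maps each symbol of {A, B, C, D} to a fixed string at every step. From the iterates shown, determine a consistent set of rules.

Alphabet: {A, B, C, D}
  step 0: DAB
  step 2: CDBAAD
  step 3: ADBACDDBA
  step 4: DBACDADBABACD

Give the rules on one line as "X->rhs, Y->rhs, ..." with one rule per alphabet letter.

  step 3 ⇒ step 4: ADBACDDBA ⇒ D·BA·C·D·AD·BA·BA·C·D
    A ↦ D
    B ↦ C
    C ↦ AD
    D ↦ BA

A->D, B->C, C->AD, D->BA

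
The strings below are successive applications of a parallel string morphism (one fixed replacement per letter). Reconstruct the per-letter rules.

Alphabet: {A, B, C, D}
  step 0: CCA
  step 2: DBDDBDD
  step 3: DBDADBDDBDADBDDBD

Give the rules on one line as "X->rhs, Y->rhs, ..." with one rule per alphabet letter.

  step 2 ⇒ step 3: DBDDBDD ⇒ DBD·A·DBD·DBD·A·DBD·DBD
    B ↦ A
    D ↦ DBD
    A ↦ C  (constrained at step 0)
    C ↦ D  (constrained at step 0)

A->C, B->A, C->D, D->DBD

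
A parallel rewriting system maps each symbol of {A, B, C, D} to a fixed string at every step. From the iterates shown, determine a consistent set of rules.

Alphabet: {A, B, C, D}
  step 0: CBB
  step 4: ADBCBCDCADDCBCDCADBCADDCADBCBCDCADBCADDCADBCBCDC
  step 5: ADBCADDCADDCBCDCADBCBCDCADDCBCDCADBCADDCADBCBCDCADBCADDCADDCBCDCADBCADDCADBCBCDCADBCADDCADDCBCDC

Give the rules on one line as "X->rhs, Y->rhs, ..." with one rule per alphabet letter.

  step 4 ⇒ step 5: ADBCBCDCADDCBCDCADBCADDCADBCBCDCADBCADDCADBCBCDC ⇒ AD·BC·AD·DC·AD·DC·BC·DC·AD·BC·BC·DC·AD·DC·BC·DC·AD·BC·AD·DC·AD·BC·BC·DC·AD·BC·AD·DC·AD·DC·BC·DC·AD·BC·AD·DC·AD·BC·BC·DC·AD·BC·AD·DC·AD·DC·BC·DC
    A ↦ AD
    B ↦ AD
    C ↦ DC
    D ↦ BC

A->AD, B->AD, C->DC, D->BC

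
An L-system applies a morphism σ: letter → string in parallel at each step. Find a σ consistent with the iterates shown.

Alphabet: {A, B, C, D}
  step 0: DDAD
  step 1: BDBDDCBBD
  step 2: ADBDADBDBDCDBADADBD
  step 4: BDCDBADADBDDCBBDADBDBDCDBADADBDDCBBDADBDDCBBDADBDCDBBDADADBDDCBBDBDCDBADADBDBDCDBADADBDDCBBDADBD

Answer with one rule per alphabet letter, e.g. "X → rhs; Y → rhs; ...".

A->DCB, B->AD, C->CDB, D->BD

  step 1 ⇒ step 2: BDBDDCBBD ⇒ AD·BD·AD·BD·BD·CDB·AD·AD·BD
    B ↦ AD
    C ↦ CDB
    D ↦ BD
  step 0 ⇒ step 1: DDAD ⇒ BD·BD·DCB·BD
    A ↦ DCB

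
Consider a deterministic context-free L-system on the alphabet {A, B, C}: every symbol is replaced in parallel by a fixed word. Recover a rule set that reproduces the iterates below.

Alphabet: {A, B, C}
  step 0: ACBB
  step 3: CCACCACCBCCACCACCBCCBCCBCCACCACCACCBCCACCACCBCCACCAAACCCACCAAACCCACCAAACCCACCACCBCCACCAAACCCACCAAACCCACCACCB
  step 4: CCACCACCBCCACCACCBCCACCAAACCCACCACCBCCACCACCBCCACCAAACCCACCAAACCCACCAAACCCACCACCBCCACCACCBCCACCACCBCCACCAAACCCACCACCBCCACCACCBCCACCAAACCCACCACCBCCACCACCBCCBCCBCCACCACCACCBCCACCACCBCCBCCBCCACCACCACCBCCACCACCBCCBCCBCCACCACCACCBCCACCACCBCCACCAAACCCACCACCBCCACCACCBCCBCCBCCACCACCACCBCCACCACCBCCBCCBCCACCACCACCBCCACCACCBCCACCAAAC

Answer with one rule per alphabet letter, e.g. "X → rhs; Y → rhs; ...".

A->CCB, B->AAC, C->CCA

  step 3 ⇒ step 4: CCACCACCBCCACCACCBCCBCCBCCACCACCACCBCCACCACCBCCACCAAACCCACCAAACCCACCAAACCCACCACCBCCACCAAACCCACCAAACCCACCACCB ⇒ CCA·CCA·CCB·CCA·CCA·CCB·CCA·CCA·AAC·CCA·CCA·CCB·CCA·CCA·CCB·CCA·CCA·AAC·CCA·CCA·AAC·CCA·CCA·AAC·CCA·CCA·CCB·CCA·CCA·CCB·CCA·CCA·CCB·CCA·CCA·AAC·CCA·CCA·CCB·CCA·CCA·CCB·CCA·CCA·AAC·CCA·CCA·CCB·CCA·CCA·CCB·CCB·CCB·CCA·CCA·CCA·CCB·CCA·CCA·CCB·CCB·CCB·CCA·CCA·CCA·CCB·CCA·CCA·CCB·CCB·CCB·CCA·CCA·CCA·CCB·CCA·CCA·CCB·CCA·CCA·AAC·CCA·CCA·CCB·CCA·CCA·CCB·CCB·CCB·CCA·CCA·CCA·CCB·CCA·CCA·CCB·CCB·CCB·CCA·CCA·CCA·CCB·CCA·CCA·CCB·CCA·CCA·AAC
    A ↦ CCB
    B ↦ AAC
    C ↦ CCA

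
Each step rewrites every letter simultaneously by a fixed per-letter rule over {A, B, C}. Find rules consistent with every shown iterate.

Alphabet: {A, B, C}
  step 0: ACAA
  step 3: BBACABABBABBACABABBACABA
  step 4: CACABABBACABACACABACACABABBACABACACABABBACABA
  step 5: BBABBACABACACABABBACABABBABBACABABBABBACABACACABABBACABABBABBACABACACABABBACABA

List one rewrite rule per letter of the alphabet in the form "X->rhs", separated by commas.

A->BA, B->CA, C->B

  step 4 ⇒ step 5: CACABABBACABACACABACACABABBACABACACABABBACABA ⇒ B·BA·B·BA·CA·BA·CA·CA·BA·B·BA·CA·BA·B·BA·B·BA·CA·BA·B·BA·B·BA·CA·BA·CA·CA·BA·B·BA·CA·BA·B·BA·B·BA·CA·BA·CA·CA·BA·B·BA·CA·BA
    A ↦ BA
    B ↦ CA
    C ↦ B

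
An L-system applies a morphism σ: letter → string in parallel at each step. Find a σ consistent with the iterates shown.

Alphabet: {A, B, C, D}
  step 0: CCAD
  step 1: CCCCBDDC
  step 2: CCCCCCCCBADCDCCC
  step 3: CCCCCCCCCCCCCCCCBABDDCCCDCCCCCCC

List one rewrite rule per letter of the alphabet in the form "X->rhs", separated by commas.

  step 2 ⇒ step 3: CCCCCCCCBADCDCCC ⇒ CC·CC·CC·CC·CC·CC·CC·CC·BA·BD·DC·CC·DC·CC·CC·CC
    A ↦ BD
    B ↦ BA
    C ↦ CC
    D ↦ DC

A->BD, B->BA, C->CC, D->DC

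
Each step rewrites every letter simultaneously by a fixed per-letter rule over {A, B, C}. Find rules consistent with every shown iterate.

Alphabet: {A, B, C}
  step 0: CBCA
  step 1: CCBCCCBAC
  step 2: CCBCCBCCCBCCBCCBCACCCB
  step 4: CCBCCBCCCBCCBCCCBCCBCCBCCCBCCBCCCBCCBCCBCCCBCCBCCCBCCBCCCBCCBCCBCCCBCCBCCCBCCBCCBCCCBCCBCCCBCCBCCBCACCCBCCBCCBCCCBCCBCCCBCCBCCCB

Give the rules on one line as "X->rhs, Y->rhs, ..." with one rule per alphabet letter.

  step 1 ⇒ step 2: CCBCCCBAC ⇒ CCB·CCB·C·CCB·CCB·CCB·C·AC·CCB
    A ↦ AC
    B ↦ C
    C ↦ CCB

A->AC, B->C, C->CCB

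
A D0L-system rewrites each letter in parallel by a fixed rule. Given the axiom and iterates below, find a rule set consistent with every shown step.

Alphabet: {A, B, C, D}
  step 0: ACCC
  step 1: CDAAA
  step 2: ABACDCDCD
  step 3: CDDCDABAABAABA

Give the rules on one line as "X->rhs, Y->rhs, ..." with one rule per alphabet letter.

  step 2 ⇒ step 3: ABACDCDCD ⇒ CD·D·CD·A·BA·A·BA·A·BA
    A ↦ CD
    B ↦ D
    C ↦ A
    D ↦ BA

A->CD, B->D, C->A, D->BA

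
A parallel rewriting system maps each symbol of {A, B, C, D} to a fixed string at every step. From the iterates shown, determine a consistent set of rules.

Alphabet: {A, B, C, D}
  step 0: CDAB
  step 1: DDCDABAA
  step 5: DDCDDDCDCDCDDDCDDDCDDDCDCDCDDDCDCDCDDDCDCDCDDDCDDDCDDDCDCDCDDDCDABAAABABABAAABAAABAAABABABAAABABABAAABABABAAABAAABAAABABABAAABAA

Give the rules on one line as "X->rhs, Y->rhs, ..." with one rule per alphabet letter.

  step 0 ⇒ step 1: CDAB ⇒ DD·CD·AB·AA
    A ↦ AB
    B ↦ AA
    C ↦ DD
    D ↦ CD

A->AB, B->AA, C->DD, D->CD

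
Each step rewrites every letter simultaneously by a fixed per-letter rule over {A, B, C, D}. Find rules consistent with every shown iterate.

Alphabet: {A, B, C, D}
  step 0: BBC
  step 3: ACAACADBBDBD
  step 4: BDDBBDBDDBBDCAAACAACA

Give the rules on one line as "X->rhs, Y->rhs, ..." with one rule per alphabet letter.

A->BD, B->A, C->DB, D->CA

  step 3 ⇒ step 4: ACAACADBBDBD ⇒ BD·DB·BD·BD·DB·BD·CA·A·A·CA·A·CA
    A ↦ BD
    B ↦ A
    C ↦ DB
    D ↦ CA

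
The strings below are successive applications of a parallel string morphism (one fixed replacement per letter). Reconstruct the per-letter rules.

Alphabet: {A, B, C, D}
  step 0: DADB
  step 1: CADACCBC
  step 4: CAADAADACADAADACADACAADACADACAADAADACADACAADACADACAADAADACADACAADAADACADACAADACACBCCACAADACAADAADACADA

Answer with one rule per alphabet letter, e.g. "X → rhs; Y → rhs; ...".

  step 0 ⇒ step 1: DADB ⇒ C·ADA·C·CBC
    A ↦ ADA
    B ↦ CBC
    D ↦ C
    C ↦ CA  (constrained at step 1)

A->ADA, B->CBC, C->CA, D->C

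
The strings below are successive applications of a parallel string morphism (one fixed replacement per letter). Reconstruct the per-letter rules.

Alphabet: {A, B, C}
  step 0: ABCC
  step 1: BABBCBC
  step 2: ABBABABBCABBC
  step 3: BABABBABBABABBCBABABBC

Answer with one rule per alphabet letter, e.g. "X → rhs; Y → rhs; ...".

  step 2 ⇒ step 3: ABBABABBCABBC ⇒ B·AB·AB·B·AB·B·AB·AB·BC·B·AB·AB·BC
    A ↦ B
    B ↦ AB
    C ↦ BC

A->B, B->AB, C->BC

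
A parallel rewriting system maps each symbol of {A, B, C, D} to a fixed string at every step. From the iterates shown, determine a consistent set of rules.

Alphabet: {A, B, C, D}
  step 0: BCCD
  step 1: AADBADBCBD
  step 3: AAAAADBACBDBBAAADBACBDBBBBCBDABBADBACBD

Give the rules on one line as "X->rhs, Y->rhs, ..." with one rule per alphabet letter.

  step 0 ⇒ step 1: BCCD ⇒ A·ADB·ADB·CBD
    B ↦ A
    C ↦ ADB
    D ↦ CBD
    A ↦ BB  (constrained at step 1)

A->BB, B->A, C->ADB, D->CBD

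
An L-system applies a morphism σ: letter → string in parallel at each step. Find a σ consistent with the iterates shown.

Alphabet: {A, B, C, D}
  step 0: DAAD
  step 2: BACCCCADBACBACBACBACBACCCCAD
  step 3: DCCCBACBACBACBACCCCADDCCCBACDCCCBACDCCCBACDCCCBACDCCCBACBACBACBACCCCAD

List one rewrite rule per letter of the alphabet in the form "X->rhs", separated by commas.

A->CC, B->DC, C->BAC, D->CAD

  step 2 ⇒ step 3: BACCCCADBACBACBACBACBACCCCAD ⇒ DC·CC·BAC·BAC·BAC·BAC·CC·CAD·DC·CC·BAC·DC·CC·BAC·DC·CC·BAC·DC·CC·BAC·DC·CC·BAC·BAC·BAC·BAC·CC·CAD
    A ↦ CC
    B ↦ DC
    C ↦ BAC
    D ↦ CAD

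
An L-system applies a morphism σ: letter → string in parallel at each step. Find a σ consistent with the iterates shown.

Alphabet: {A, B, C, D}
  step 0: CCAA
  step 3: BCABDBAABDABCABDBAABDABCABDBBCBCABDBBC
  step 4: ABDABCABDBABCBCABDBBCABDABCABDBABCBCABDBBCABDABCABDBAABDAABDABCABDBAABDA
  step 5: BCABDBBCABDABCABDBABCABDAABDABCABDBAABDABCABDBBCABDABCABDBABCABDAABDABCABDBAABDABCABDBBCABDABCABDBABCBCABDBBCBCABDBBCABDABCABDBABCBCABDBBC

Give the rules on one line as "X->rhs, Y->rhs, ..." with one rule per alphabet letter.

A->BC, B->A, C->BDA, D->BDB

  step 4 ⇒ step 5: ABDABCABDBABCBCABDBBCABDABCABDBABCBCABDBBCABDABCABDBAABDAABDABCABDBAABDA ⇒ BC·A·BDB·BC·A·BDA·BC·A·BDB·A·BC·A·BDA·A·BDA·BC·A·BDB·A·A·BDA·BC·A·BDB·BC·A·BDA·BC·A·BDB·A·BC·A·BDA·A·BDA·BC·A·BDB·A·A·BDA·BC·A·BDB·BC·A·BDA·BC·A·BDB·A·BC·BC·A·BDB·BC·BC·A·BDB·BC·A·BDA·BC·A·BDB·A·BC·BC·A·BDB·BC
    A ↦ BC
    B ↦ A
    C ↦ BDA
    D ↦ BDB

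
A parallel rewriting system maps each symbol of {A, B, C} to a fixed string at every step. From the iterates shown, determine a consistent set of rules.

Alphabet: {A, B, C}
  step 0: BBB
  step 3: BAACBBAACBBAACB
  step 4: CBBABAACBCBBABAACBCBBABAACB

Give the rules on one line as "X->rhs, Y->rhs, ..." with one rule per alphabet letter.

A->BA, B->CB, C->A

  step 3 ⇒ step 4: BAACBBAACBBAACB ⇒ CB·BA·BA·A·CB·CB·BA·BA·A·CB·CB·BA·BA·A·CB
    A ↦ BA
    B ↦ CB
    C ↦ A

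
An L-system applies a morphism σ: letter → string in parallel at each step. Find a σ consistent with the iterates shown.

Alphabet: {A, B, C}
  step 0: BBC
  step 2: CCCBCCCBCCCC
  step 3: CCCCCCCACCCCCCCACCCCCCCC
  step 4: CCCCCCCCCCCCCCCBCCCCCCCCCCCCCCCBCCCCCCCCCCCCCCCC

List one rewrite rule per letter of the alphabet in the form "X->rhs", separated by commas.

  step 3 ⇒ step 4: CCCCCCCACCCCCCCACCCCCCCC ⇒ CC·CC·CC·CC·CC·CC·CC·CB·CC·CC·CC·CC·CC·CC·CC·CB·CC·CC·CC·CC·CC·CC·CC·CC
    A ↦ CB
    C ↦ CC
  step 2 ⇒ step 3: CCCBCCCBCCCC ⇒ CC·CC·CC·CA·CC·CC·CC·CA·CC·CC·CC·CC
    B ↦ CA

A->CB, B->CA, C->CC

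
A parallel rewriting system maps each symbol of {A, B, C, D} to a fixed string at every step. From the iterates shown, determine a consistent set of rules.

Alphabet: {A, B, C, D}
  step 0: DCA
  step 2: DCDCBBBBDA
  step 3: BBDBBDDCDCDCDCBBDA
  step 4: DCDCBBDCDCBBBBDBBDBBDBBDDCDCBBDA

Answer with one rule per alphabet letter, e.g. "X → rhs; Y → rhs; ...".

A->DA, B->DC, C->D, D->BB

  step 3 ⇒ step 4: BBDBBDDCDCDCDCBBDA ⇒ DC·DC·BB·DC·DC·BB·BB·D·BB·D·BB·D·BB·D·DC·DC·BB·DA
    A ↦ DA
    B ↦ DC
    C ↦ D
    D ↦ BB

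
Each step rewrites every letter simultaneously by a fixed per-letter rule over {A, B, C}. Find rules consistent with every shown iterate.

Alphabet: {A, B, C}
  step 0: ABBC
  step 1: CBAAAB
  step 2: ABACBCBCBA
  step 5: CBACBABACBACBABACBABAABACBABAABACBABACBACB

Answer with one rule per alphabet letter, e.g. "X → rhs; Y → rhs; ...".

  step 1 ⇒ step 2: CBAAAB ⇒ AB·A·CB·CB·CB·A
    A ↦ CB
    B ↦ A
    C ↦ AB

A->CB, B->A, C->AB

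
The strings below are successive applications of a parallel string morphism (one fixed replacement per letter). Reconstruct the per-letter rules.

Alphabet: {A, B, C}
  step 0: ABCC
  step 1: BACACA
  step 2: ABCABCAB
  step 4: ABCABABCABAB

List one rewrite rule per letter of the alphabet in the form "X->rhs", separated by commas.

A->B, B->A, C->CA

  step 1 ⇒ step 2: BACACA ⇒ A·B·CA·B·CA·B
    A ↦ B
    B ↦ A
    C ↦ CA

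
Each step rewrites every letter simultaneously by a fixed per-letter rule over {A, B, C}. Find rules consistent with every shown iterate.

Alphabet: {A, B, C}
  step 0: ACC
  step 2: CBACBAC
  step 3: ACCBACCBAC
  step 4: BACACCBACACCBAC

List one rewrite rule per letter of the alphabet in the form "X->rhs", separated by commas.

  step 3 ⇒ step 4: ACCBACCBAC ⇒ B·AC·AC·C·B·AC·AC·C·B·AC
    A ↦ B
    B ↦ C
    C ↦ AC

A->B, B->C, C->AC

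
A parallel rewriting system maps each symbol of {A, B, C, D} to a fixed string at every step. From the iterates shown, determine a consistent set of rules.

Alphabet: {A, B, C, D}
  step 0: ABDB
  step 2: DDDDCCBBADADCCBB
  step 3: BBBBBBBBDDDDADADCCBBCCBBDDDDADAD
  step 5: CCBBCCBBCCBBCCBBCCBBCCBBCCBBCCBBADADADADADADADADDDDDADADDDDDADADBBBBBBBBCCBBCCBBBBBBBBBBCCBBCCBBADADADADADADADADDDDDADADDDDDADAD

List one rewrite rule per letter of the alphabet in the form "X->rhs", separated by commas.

A->CC, B->AD, C->DD, D->BB

  step 2 ⇒ step 3: DDDDCCBBADADCCBB ⇒ BB·BB·BB·BB·DD·DD·AD·AD·CC·BB·CC·BB·DD·DD·AD·AD
    A ↦ CC
    B ↦ AD
    C ↦ DD
    D ↦ BB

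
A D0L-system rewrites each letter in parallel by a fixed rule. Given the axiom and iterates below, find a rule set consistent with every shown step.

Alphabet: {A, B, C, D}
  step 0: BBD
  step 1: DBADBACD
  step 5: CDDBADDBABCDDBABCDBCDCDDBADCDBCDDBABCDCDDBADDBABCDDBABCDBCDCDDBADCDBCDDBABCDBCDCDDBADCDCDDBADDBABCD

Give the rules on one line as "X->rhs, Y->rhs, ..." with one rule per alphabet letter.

A->D, B->DBA, C->B, D->CD

  step 0 ⇒ step 1: BBD ⇒ DBA·DBA·CD
    B ↦ DBA
    D ↦ CD
    A ↦ D  (constrained at step 1)
    C ↦ B  (constrained at step 1)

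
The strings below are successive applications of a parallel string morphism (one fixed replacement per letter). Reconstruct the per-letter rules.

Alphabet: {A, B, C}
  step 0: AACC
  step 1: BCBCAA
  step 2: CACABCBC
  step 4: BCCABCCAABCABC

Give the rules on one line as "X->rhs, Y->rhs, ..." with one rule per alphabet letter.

  step 1 ⇒ step 2: BCBCAA ⇒ C·A·C·A·BC·BC
    A ↦ BC
    B ↦ C
    C ↦ A

A->BC, B->C, C->A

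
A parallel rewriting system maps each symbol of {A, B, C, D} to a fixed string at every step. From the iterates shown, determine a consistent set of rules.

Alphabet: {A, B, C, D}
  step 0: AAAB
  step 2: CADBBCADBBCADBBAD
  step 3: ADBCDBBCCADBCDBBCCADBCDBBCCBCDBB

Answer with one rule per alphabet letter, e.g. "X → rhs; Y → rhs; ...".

A->BCD, B->C, C->AD, D->BB

  step 2 ⇒ step 3: CADBBCADBBCADBBAD ⇒ AD·BCD·BB·C·C·AD·BCD·BB·C·C·AD·BCD·BB·C·C·BCD·BB
    A ↦ BCD
    B ↦ C
    C ↦ AD
    D ↦ BB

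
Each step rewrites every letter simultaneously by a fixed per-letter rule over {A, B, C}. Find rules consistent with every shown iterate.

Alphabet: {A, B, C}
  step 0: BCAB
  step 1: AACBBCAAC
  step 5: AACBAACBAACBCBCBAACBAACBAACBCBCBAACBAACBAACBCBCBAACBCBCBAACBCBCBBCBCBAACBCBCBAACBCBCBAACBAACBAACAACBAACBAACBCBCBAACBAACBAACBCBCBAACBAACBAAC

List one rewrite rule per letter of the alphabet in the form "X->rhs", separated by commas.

  step 0 ⇒ step 1: BCAB ⇒ AAC·B·BC·AAC
    A ↦ BC
    B ↦ AAC
    C ↦ B

A->BC, B->AAC, C->B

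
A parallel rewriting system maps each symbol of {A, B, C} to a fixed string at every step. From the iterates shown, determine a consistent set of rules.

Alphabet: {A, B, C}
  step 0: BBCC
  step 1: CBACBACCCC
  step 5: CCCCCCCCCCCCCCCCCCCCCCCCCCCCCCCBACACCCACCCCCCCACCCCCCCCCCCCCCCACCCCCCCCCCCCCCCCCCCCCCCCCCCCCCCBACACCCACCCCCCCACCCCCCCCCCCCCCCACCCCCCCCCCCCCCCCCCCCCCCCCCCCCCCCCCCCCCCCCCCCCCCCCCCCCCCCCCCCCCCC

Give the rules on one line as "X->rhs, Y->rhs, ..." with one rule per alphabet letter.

A->CA, B->CBA, C->CC

  step 0 ⇒ step 1: BBCC ⇒ CBA·CBA·CC·CC
    B ↦ CBA
    C ↦ CC
    A ↦ CA  (constrained at step 1)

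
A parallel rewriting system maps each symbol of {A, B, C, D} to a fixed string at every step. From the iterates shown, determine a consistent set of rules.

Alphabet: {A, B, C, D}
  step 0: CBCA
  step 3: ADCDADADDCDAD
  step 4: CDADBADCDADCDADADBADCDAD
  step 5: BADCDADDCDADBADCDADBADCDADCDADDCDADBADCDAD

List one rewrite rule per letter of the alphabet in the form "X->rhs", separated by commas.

A->CD, B->D, C->B, D->AD

  step 4 ⇒ step 5: CDADBADCDADCDADADBADCDAD ⇒ B·AD·CD·AD·D·CD·AD·B·AD·CD·AD·B·AD·CD·AD·CD·AD·D·CD·AD·B·AD·CD·AD
    A ↦ CD
    B ↦ D
    C ↦ B
    D ↦ AD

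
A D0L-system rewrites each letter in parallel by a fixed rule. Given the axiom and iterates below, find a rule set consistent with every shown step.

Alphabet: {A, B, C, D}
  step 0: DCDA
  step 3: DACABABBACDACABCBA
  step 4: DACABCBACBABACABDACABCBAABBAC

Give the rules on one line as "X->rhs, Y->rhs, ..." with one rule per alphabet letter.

A->C, B->BA, C->AB, D->DA

  step 3 ⇒ step 4: DACABABBACDACABCBA ⇒ DA·C·AB·C·BA·C·BA·BA·C·AB·DA·C·AB·C·BA·AB·BA·C
    A ↦ C
    B ↦ BA
    C ↦ AB
    D ↦ DA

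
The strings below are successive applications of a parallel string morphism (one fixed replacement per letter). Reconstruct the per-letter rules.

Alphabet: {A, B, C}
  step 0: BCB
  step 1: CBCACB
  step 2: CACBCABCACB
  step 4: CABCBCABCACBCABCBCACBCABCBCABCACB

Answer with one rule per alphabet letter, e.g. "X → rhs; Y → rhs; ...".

A->B, B->CB, C->CA

  step 1 ⇒ step 2: CBCACB ⇒ CA·CB·CA·B·CA·CB
    A ↦ B
    B ↦ CB
    C ↦ CA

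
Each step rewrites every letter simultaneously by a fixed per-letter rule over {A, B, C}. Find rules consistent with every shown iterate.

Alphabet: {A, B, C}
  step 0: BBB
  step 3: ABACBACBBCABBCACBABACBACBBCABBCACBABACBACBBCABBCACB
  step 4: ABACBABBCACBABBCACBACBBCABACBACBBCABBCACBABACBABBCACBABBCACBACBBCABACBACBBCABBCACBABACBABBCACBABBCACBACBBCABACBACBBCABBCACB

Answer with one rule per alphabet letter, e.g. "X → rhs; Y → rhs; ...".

  step 3 ⇒ step 4: ABACBACBBCABBCACBABACBACBBCABBCACBABACBACBBCABBCACB ⇒ AB·ACB·AB·BC·ACB·AB·BC·ACB·ACB·BC·AB·ACB·ACB·BC·AB·BC·ACB·AB·ACB·AB·BC·ACB·AB·BC·ACB·ACB·BC·AB·ACB·ACB·BC·AB·BC·ACB·AB·ACB·AB·BC·ACB·AB·BC·ACB·ACB·BC·AB·ACB·ACB·BC·AB·BC·ACB
    A ↦ AB
    B ↦ ACB
    C ↦ BC

A->AB, B->ACB, C->BC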